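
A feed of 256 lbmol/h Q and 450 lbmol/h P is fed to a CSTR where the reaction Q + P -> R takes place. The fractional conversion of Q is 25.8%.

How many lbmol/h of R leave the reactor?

Q reacted = 0.258 × 256 = 66.05 lbmol/h; ν_Q = −1, so ξ = 66.05/1 = 66.05 lbmol/h.
Outlet amounts (n = n₀ + ν ξ):
  Q: 256 − 1(66.05) = 190
  P: 450 − 1(66.05) = 384
  R: 0 + 1(66.05) = 66.05

66 lbmol/h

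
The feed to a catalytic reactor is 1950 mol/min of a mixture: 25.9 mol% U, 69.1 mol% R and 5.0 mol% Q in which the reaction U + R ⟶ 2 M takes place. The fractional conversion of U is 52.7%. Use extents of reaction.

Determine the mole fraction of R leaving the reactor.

U reacted = 0.527 × 505.1 = 266.2 mol/min; ν_U = −1, so ξ = 266.2/1 = 266.2 mol/min.
Outlet amounts (n = n₀ + ν ξ):
  U: 505.1 − 1(266.2) = 238.9
  R: 1347 − 1(266.2) = 1081
  M: 0 + 2(266.2) = 532.3
  Q: 97.5 (inert)
Total out = 1950 mol/min; y_R = 1081 / 1950 = 0.5545.

0.555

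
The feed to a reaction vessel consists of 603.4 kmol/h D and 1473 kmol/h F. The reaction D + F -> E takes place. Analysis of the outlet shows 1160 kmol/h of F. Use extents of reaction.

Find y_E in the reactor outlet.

0.177

For F: n = n₀ − 1ξ → 1160 = 1473 − 1ξ, giving ξ = 313 kmol/h.
Outlet amounts (n = n₀ + ν ξ):
  D: 603.4 − 1(313) = 290.4
  F: 1473 − 1(313) = 1160
  E: 0 + 1(313) = 313
Total out = 1763 kmol/h; y_E = 313 / 1763 = 0.1775.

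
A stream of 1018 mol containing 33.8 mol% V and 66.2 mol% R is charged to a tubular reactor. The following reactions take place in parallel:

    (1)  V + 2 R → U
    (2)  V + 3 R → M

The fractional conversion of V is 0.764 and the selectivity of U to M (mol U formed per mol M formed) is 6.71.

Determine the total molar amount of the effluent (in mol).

458 mol

Conversion of V: V consumed = 0.764 × 344.1 = 262.9 mol = 1ξ₁ + 1ξ₂.
Selectivity: 1ξ₁ / (1ξ₂) = 6.71 → ξ₁ = 6.71 ξ₂.
Substitute: (1·6.71 + 1) ξ₂ = 262.9 → ξ₂ = 34.1 mol, ξ₁ = 228.8 mol.
Outlet amounts (n = n₀ + Σ ν·ξ):
  V: 344.1 − 1(228.8) − 1(34.1) = 81.2
  R: 673.9 − 2(228.8) − 3(34.1) = 114.1
  U: 0 + 1(228.8) = 228.8
  M: 0 + 1(34.1) = 34.1
Total out = 81.2 + 114.1 + 228.8 + 34.1 = 458.1 mol.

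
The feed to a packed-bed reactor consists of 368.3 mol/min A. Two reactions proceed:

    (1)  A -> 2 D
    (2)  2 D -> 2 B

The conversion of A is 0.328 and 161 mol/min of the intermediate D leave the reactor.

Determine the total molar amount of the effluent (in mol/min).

489 mol/min

Conversion of A: A consumed = 1ξ₁ = 0.328 × 368.3 → ξ₁ = 120.8 mol/min.
D balance: n_D = 0 + 2ξ₁ − 2ξ₂ = 161 → ξ₂ = (2·120.8 − 161)/2 = 40.3 mol/min.
Outlet amounts (n = n₀ + Σ ν·ξ):
  A: 368.3 − 1(120.8) = 247.5
  D: 0 + 2(120.8) − 2(40.3) = 161
  B: 0 + 2(40.3) = 80.6
Total out = 247.5 + 161 + 80.6 = 489.1 mol/min.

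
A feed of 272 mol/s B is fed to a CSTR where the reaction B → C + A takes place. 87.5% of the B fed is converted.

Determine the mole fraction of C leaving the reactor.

B reacted = 0.875 × 272 = 238 mol/s; ν_B = −1, so ξ = 238/1 = 238 mol/s.
Outlet amounts (n = n₀ + ν ξ):
  B: 272 − 1(238) = 34
  C: 0 + 1(238) = 238
  A: 0 + 1(238) = 238
Total out = 510 mol/s; y_C = 238 / 510 = 0.4667.

0.467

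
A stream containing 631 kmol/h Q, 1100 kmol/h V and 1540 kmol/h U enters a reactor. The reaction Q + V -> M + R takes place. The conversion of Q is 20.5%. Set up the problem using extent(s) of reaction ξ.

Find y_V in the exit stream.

0.297

Q reacted = 0.205 × 631 = 129.4 kmol/h; ν_Q = −1, so ξ = 129.4/1 = 129.4 kmol/h.
Outlet amounts (n = n₀ + ν ξ):
  Q: 631 − 1(129.4) = 501.6
  V: 1100 − 1(129.4) = 970.6
  M: 0 + 1(129.4) = 129.4
  R: 0 + 1(129.4) = 129.4
  U: 1540 (inert)
Total out = 3271 kmol/h; y_V = 970.6 / 3271 = 0.2967.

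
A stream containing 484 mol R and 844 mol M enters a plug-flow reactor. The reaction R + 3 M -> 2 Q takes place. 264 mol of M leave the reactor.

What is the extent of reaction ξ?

For M: n = n₀ − 3ξ → 264 = 844 − 3ξ, giving ξ = 193.3 mol.
Outlet amounts (n = n₀ + ν ξ):
  R: 484 − 1(193.3) = 290.7
  M: 844 − 3(193.3) = 264
  Q: 0 + 2(193.3) = 386.7

ξ = 193 mol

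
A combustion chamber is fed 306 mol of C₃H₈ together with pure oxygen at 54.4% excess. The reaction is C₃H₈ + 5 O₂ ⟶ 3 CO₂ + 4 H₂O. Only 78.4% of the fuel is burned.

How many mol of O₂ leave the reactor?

Stoichiometric O₂ = 5 × 306 = 1530 mol; O₂ fed = 1530 × 1.544 = 2362 mol.
Fuel reacted = 0.784 × 306 → ξ = 239.9 mol.
Outlet (n = n₀ + ν ξ):
  C₃H₈: 306 − 1(239.9) = 66.1
  O₂: 2362 − 5(239.9) = 1163
  CO₂: 0 + 3(239.9) = 719.7
  H₂O: 0 + 4(239.9) = 959.6

1160 mol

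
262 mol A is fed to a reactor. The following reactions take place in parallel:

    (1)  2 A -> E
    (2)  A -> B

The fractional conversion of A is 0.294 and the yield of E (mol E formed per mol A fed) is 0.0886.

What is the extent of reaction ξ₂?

Yield of E: 1ξ₁ / 262 = 0.0886 → ξ₁ = 23.21 mol.
Conversion of A: 2ξ₁ + 1ξ₂ = 0.294 × 262 = 77.03 → ξ₂ = 30.6 mol.
Outlet amounts (n = n₀ + Σ ν·ξ):
  A: 262 − 2(23.21) − 1(30.6) = 185
  E: 0 + 1(23.21) = 23.21
  B: 0 + 1(30.6) = 30.6

ξ₂ = 30.6 mol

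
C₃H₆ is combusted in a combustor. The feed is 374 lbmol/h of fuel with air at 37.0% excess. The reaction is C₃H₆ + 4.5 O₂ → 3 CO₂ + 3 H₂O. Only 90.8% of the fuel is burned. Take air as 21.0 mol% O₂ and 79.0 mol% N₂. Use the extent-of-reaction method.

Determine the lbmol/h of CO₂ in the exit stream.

Stoichiometric O₂ = 4.5 × 374 = 1683 lbmol/h; O₂ fed = 1683 × 1.370 = 2306 lbmol/h.
N₂ fed = 2306 × 79/21 = 8674 lbmol/h.
Fuel reacted = 0.908 × 374 → ξ = 339.6 lbmol/h.
Outlet (n = n₀ + ν ξ):
  C₃H₆: 374 − 1(339.6) = 34.41
  O₂: 2306 − 4.5(339.6) = 777.5
  N₂: 8674 (inert)
  CO₂: 0 + 3(339.6) = 1019
  H₂O: 0 + 3(339.6) = 1019

1020 lbmol/h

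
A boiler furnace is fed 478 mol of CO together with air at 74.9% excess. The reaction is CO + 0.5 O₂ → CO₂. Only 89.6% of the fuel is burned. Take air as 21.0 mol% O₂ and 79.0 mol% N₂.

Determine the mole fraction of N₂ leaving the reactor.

Stoichiometric O₂ = 0.5 × 478 = 239 mol; O₂ fed = 239 × 1.749 = 418 mol.
N₂ fed = 418 × 79/21 = 1573 mol.
Fuel reacted = 0.896 × 478 → ξ = 428.3 mol.
Outlet (n = n₀ + ν ξ):
  CO: 478 − 1(428.3) = 49.71
  O₂: 418 − 0.5(428.3) = 203.9
  N₂: 1573 (inert)
  CO₂: 0 + 1(428.3) = 428.3
Total out = 2254 mol; y_N₂ = 1573 / 2254 = 0.6975.

0.698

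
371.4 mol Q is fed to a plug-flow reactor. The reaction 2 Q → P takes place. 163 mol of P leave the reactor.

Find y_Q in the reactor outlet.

For P: n = n₀ + 1ξ → 163 = 0 + 1ξ, giving ξ = 163 mol.
Outlet amounts (n = n₀ + ν ξ):
  Q: 371.4 − 2(163) = 45.4
  P: 0 + 1(163) = 163
Total out = 208.4 mol; y_Q = 45.4 / 208.4 = 0.2179.

0.218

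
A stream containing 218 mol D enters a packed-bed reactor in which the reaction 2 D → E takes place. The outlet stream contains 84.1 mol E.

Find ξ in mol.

ξ = 84.1 mol

For E: n = n₀ + 1ξ → 84.1 = 0 + 1ξ, giving ξ = 84.1 mol.
Outlet amounts (n = n₀ + ν ξ):
  D: 218 − 2(84.1) = 49.8
  E: 0 + 1(84.1) = 84.1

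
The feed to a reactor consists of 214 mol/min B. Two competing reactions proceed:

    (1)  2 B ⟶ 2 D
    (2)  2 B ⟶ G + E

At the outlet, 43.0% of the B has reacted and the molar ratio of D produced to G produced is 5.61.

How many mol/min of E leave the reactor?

12.1 mol/min

Conversion of B: B consumed = 0.43 × 214 = 92.02 mol/min = 2ξ₁ + 2ξ₂.
Selectivity: 2ξ₁ / (1ξ₂) = 5.61 → ξ₁ = 2.805 ξ₂.
Substitute: (2·2.805 + 2) ξ₂ = 92.02 → ξ₂ = 12.09 mol/min, ξ₁ = 33.92 mol/min.
Outlet amounts (n = n₀ + Σ ν·ξ):
  B: 214 − 2(33.92) − 2(12.09) = 122
  D: 0 + 2(33.92) = 67.84
  G: 0 + 1(12.09) = 12.09
  E: 0 + 1(12.09) = 12.09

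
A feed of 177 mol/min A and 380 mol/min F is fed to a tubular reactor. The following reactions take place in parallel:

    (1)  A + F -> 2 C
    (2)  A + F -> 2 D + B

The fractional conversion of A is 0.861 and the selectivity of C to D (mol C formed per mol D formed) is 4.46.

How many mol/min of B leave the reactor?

27.9 mol/min

Conversion of A: A consumed = 0.861 × 177 = 152.4 mol/min = 1ξ₁ + 1ξ₂.
Selectivity: 2ξ₁ / (2ξ₂) = 4.46 → ξ₁ = 4.46 ξ₂.
Substitute: (1·4.46 + 1) ξ₂ = 152.4 → ξ₂ = 27.91 mol/min, ξ₁ = 124.5 mol/min.
Outlet amounts (n = n₀ + Σ ν·ξ):
  A: 177 − 1(124.5) − 1(27.91) = 24.6
  F: 380 − 1(124.5) − 1(27.91) = 227.6
  C: 0 + 2(124.5) = 249
  D: 0 + 2(27.91) = 55.82
  B: 0 + 1(27.91) = 27.91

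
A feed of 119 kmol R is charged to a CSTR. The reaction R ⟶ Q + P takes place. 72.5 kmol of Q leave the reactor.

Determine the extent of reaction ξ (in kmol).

ξ = 72.5 kmol

For Q: n = n₀ + 1ξ → 72.5 = 0 + 1ξ, giving ξ = 72.5 kmol.
Outlet amounts (n = n₀ + ν ξ):
  R: 119 − 1(72.5) = 46.5
  Q: 0 + 1(72.5) = 72.5
  P: 0 + 1(72.5) = 72.5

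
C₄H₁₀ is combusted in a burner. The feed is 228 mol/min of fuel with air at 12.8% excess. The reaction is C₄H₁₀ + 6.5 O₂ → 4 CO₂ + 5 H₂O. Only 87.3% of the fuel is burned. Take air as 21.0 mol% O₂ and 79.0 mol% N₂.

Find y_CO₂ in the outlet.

Stoichiometric O₂ = 6.5 × 228 = 1482 mol/min; O₂ fed = 1482 × 1.128 = 1672 mol/min.
N₂ fed = 1672 × 79/21 = 6289 mol/min.
Fuel reacted = 0.873 × 228 → ξ = 199 mol/min.
Outlet (n = n₀ + ν ξ):
  C₄H₁₀: 228 − 1(199) = 28.96
  O₂: 1672 − 6.5(199) = 377.9
  N₂: 6289 (inert)
  CO₂: 0 + 4(199) = 796.2
  H₂O: 0 + 5(199) = 995.2
Total out = 8487 mol/min; y_CO₂ = 796.2 / 8487 = 0.09381.

0.0938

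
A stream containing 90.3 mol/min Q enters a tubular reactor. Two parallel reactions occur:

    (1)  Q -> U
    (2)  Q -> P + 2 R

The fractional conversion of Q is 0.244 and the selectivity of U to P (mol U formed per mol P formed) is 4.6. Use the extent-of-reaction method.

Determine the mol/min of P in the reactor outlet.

3.93 mol/min

Conversion of Q: Q consumed = 0.244 × 90.3 = 22.03 mol/min = 1ξ₁ + 1ξ₂.
Selectivity: 1ξ₁ / (1ξ₂) = 4.6 → ξ₁ = 4.6 ξ₂.
Substitute: (1·4.6 + 1) ξ₂ = 22.03 → ξ₂ = 3.934 mol/min, ξ₁ = 18.1 mol/min.
Outlet amounts (n = n₀ + Σ ν·ξ):
  Q: 90.3 − 1(18.1) − 1(3.934) = 68.27
  U: 0 + 1(18.1) = 18.1
  P: 0 + 1(3.934) = 3.934
  R: 0 + 2(3.934) = 7.869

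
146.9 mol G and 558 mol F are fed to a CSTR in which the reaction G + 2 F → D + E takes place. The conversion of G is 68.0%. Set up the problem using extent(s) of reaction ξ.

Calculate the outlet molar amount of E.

99.9 mol

G reacted = 0.68 × 146.9 = 99.89 mol; ν_G = −1, so ξ = 99.89/1 = 99.89 mol.
Outlet amounts (n = n₀ + ν ξ):
  G: 146.9 − 1(99.89) = 47.01
  F: 558 − 2(99.89) = 358.2
  D: 0 + 1(99.89) = 99.89
  E: 0 + 1(99.89) = 99.89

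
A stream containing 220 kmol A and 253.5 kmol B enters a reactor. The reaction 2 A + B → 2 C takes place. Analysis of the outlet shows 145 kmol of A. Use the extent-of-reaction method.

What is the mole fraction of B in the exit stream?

0.495

For A: n = n₀ − 2ξ → 145 = 220 − 2ξ, giving ξ = 37.5 kmol.
Outlet amounts (n = n₀ + ν ξ):
  A: 220 − 2(37.5) = 145
  B: 253.5 − 1(37.5) = 216
  C: 0 + 2(37.5) = 75
Total out = 436 kmol; y_B = 216 / 436 = 0.4954.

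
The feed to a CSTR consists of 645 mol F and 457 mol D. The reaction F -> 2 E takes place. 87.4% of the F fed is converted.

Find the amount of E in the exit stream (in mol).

1130 mol

F reacted = 0.874 × 645 = 563.7 mol; ν_F = −1, so ξ = 563.7/1 = 563.7 mol.
Outlet amounts (n = n₀ + ν ξ):
  F: 645 − 1(563.7) = 81.27
  E: 0 + 2(563.7) = 1127
  D: 457 (inert)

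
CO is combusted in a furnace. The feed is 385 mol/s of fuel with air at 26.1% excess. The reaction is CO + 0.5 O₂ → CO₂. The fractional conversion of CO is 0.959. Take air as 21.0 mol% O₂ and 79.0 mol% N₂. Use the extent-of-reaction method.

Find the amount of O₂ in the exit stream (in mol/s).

Stoichiometric O₂ = 0.5 × 385 = 192.5 mol/s; O₂ fed = 192.5 × 1.261 = 242.7 mol/s.
N₂ fed = 242.7 × 79/21 = 913.2 mol/s.
Fuel reacted = 0.959 × 385 → ξ = 369.2 mol/s.
Outlet (n = n₀ + ν ξ):
  CO: 385 − 1(369.2) = 15.79
  O₂: 242.7 − 0.5(369.2) = 58.14
  N₂: 913.2 (inert)
  CO₂: 0 + 1(369.2) = 369.2

58.1 mol/s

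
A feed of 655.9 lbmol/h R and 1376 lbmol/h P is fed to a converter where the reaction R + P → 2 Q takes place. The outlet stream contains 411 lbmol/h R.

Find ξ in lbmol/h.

ξ = 245 lbmol/h

For R: n = n₀ − 1ξ → 411 = 655.9 − 1ξ, giving ξ = 244.9 lbmol/h.
Outlet amounts (n = n₀ + ν ξ):
  R: 655.9 − 1(244.9) = 411
  P: 1376 − 1(244.9) = 1131
  Q: 0 + 2(244.9) = 489.8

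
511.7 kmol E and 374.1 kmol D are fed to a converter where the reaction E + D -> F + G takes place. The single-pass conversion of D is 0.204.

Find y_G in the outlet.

D reacted = 0.204 × 374.1 = 76.32 kmol; ν_D = −1, so ξ = 76.32/1 = 76.32 kmol.
Outlet amounts (n = n₀ + ν ξ):
  E: 511.7 − 1(76.32) = 435.4
  D: 374.1 − 1(76.32) = 297.8
  F: 0 + 1(76.32) = 76.32
  G: 0 + 1(76.32) = 76.32
Total out = 885.8 kmol; y_G = 76.32 / 885.8 = 0.08616.

0.0862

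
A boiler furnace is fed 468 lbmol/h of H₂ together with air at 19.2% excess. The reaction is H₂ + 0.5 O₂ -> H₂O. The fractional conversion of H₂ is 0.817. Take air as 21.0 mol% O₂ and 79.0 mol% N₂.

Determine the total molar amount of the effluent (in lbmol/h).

1610 lbmol/h

Stoichiometric O₂ = 0.5 × 468 = 234 lbmol/h; O₂ fed = 234 × 1.192 = 278.9 lbmol/h.
N₂ fed = 278.9 × 79/21 = 1049 lbmol/h.
Fuel reacted = 0.817 × 468 → ξ = 382.4 lbmol/h.
Outlet (n = n₀ + ν ξ):
  H₂: 468 − 1(382.4) = 85.64
  O₂: 278.9 − 0.5(382.4) = 87.75
  N₂: 1049 (inert)
  H₂O: 0 + 1(382.4) = 382.4
Total out = 85.64 + 87.75 + 1049 + 382.4 = 1605 lbmol/h.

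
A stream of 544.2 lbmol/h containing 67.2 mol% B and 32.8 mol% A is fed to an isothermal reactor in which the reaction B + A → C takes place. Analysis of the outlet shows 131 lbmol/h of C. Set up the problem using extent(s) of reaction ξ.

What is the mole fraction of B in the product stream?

For C: n = n₀ + 1ξ → 131 = 0 + 1ξ, giving ξ = 131 lbmol/h.
Outlet amounts (n = n₀ + ν ξ):
  B: 365.7 − 1(131) = 234.7
  A: 178.5 − 1(131) = 47.5
  C: 0 + 1(131) = 131
Total out = 413.2 lbmol/h; y_B = 234.7 / 413.2 = 0.568.

0.568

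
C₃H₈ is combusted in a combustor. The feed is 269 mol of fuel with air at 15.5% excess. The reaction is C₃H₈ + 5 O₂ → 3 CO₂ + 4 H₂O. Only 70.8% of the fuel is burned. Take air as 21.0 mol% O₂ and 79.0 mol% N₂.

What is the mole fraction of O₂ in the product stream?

0.0765

Stoichiometric O₂ = 5 × 269 = 1345 mol; O₂ fed = 1345 × 1.155 = 1553 mol.
N₂ fed = 1553 × 79/21 = 5844 mol.
Fuel reacted = 0.708 × 269 → ξ = 190.5 mol.
Outlet (n = n₀ + ν ξ):
  C₃H₈: 269 − 1(190.5) = 78.55
  O₂: 1553 − 5(190.5) = 601.2
  N₂: 5844 (inert)
  CO₂: 0 + 3(190.5) = 571.4
  H₂O: 0 + 4(190.5) = 761.8
Total out = 7857 mol; y_O₂ = 601.2 / 7857 = 0.07652.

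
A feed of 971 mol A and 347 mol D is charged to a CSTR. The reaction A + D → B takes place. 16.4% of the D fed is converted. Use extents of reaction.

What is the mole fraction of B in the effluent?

D reacted = 0.164 × 347 = 56.91 mol; ν_D = −1, so ξ = 56.91/1 = 56.91 mol.
Outlet amounts (n = n₀ + ν ξ):
  A: 971 − 1(56.91) = 914.1
  D: 347 − 1(56.91) = 290.1
  B: 0 + 1(56.91) = 56.91
Total out = 1261 mol; y_B = 56.91 / 1261 = 0.04513.

0.0451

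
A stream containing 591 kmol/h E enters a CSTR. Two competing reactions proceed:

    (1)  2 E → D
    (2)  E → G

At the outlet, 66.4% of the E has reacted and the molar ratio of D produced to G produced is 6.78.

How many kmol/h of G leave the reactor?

Conversion of E: E consumed = 0.664 × 591 = 392.4 kmol/h = 2ξ₁ + 1ξ₂.
Selectivity: 1ξ₁ / (1ξ₂) = 6.78 → ξ₁ = 6.78 ξ₂.
Substitute: (2·6.78 + 1) ξ₂ = 392.4 → ξ₂ = 26.95 kmol/h, ξ₁ = 182.7 kmol/h.
Outlet amounts (n = n₀ + Σ ν·ξ):
  E: 591 − 2(182.7) − 1(26.95) = 198.6
  D: 0 + 1(182.7) = 182.7
  G: 0 + 1(26.95) = 26.95

27 kmol/h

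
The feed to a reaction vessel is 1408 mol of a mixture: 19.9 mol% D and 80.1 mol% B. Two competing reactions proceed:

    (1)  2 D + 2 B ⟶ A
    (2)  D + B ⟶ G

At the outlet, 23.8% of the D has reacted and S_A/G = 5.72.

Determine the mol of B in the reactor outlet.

Conversion of D: D consumed = 0.238 × 280.2 = 66.69 mol = 2ξ₁ + 1ξ₂.
Selectivity: 1ξ₁ / (1ξ₂) = 5.72 → ξ₁ = 5.72 ξ₂.
Substitute: (2·5.72 + 1) ξ₂ = 66.69 → ξ₂ = 5.361 mol, ξ₁ = 30.66 mol.
Outlet amounts (n = n₀ + Σ ν·ξ):
  D: 280.2 − 2(30.66) − 1(5.361) = 213.5
  B: 1128 − 2(30.66) − 1(5.361) = 1061
  A: 0 + 1(30.66) = 30.66
  G: 0 + 1(5.361) = 5.361

1060 mol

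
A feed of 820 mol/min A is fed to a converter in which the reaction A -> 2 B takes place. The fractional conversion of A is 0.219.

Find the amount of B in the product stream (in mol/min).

359 mol/min

A reacted = 0.219 × 820 = 179.6 mol/min; ν_A = −1, so ξ = 179.6/1 = 179.6 mol/min.
Outlet amounts (n = n₀ + ν ξ):
  A: 820 − 1(179.6) = 640.4
  B: 0 + 2(179.6) = 359.2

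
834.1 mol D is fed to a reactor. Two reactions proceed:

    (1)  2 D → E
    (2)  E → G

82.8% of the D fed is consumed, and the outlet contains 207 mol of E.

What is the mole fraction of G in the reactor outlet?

Conversion of D: D consumed = 2ξ₁ = 0.828 × 834.1 → ξ₁ = 345.3 mol.
E balance: n_E = 0 + 1ξ₁ − 1ξ₂ = 207 → ξ₂ = (1·345.3 − 207)/1 = 138.3 mol.
Outlet amounts (n = n₀ + Σ ν·ξ):
  D: 834.1 − 2(345.3) = 143.5
  E: 0 + 1(345.3) − 1(138.3) = 207
  G: 0 + 1(138.3) = 138.3
Total out = 488.8 mol; y_G = 138.3 / 488.8 = 0.283.

0.283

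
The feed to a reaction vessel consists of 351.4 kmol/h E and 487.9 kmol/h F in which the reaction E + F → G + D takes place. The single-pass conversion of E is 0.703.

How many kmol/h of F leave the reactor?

E reacted = 0.703 × 351.4 = 247 kmol/h; ν_E = −1, so ξ = 247/1 = 247 kmol/h.
Outlet amounts (n = n₀ + ν ξ):
  E: 351.4 − 1(247) = 104.4
  F: 487.9 − 1(247) = 240.9
  G: 0 + 1(247) = 247
  D: 0 + 1(247) = 247

241 kmol/h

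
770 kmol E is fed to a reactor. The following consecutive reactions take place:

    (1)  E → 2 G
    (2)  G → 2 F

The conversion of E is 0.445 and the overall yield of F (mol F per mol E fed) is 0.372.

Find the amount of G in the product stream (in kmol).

Conversion of E: E consumed = 1ξ₁ = 0.445 × 770 → ξ₁ = 342.6 kmol.
Yield of F: 2ξ₂ / 770 = 0.372 → ξ₂ = 143.2 kmol.
Outlet amounts (n = n₀ + Σ ν·ξ):
  E: 770 − 1(342.6) = 427.4
  G: 0 + 2(342.6) − 1(143.2) = 542.1
  F: 0 + 2(143.2) = 286.4

542 kmol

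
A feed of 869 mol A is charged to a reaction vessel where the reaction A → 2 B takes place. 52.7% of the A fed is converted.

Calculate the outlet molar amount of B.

A reacted = 0.527 × 869 = 458 mol; ν_A = −1, so ξ = 458/1 = 458 mol.
Outlet amounts (n = n₀ + ν ξ):
  A: 869 − 1(458) = 411
  B: 0 + 2(458) = 915.9

916 mol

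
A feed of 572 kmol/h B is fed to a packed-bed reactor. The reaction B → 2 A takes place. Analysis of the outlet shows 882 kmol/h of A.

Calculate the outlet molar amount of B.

131 kmol/h

For A: n = n₀ + 2ξ → 882 = 0 + 2ξ, giving ξ = 441 kmol/h.
Outlet amounts (n = n₀ + ν ξ):
  B: 572 − 1(441) = 131
  A: 0 + 2(441) = 882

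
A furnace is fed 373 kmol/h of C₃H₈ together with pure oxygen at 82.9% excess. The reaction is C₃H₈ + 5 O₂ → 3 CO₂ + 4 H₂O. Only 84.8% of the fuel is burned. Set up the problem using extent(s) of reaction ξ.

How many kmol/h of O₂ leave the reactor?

Stoichiometric O₂ = 5 × 373 = 1865 kmol/h; O₂ fed = 1865 × 1.829 = 3411 kmol/h.
Fuel reacted = 0.848 × 373 → ξ = 316.3 kmol/h.
Outlet (n = n₀ + ν ξ):
  C₃H₈: 373 − 1(316.3) = 56.7
  O₂: 3411 − 5(316.3) = 1830
  CO₂: 0 + 3(316.3) = 948.9
  H₂O: 0 + 4(316.3) = 1265

1830 kmol/h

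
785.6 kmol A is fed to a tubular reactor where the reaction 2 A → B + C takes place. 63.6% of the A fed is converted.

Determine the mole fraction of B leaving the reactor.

0.318

A reacted = 0.636 × 785.6 = 499.6 kmol; ν_A = −2, so ξ = 499.6/2 = 249.8 kmol.
Outlet amounts (n = n₀ + ν ξ):
  A: 785.6 − 2(249.8) = 286
  B: 0 + 1(249.8) = 249.8
  C: 0 + 1(249.8) = 249.8
Total out = 785.6 kmol; y_B = 249.8 / 785.6 = 0.318.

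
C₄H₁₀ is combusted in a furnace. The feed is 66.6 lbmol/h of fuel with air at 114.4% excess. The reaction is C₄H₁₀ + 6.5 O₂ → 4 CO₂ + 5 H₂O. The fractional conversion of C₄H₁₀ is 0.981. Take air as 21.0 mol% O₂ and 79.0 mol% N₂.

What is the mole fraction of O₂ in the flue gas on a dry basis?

0.118

Stoichiometric O₂ = 6.5 × 66.6 = 432.9 lbmol/h; O₂ fed = 432.9 × 2.144 = 928.1 lbmol/h.
N₂ fed = 928.1 × 79/21 = 3492 lbmol/h.
Fuel reacted = 0.981 × 66.6 → ξ = 65.33 lbmol/h.
Outlet (n = n₀ + ν ξ):
  C₄H₁₀: 66.6 − 1(65.33) = 1.265
  O₂: 928.1 − 6.5(65.33) = 503.5
  N₂: 3492 (inert)
  CO₂: 0 + 4(65.33) = 261.3
  H₂O: 0 + 5(65.33) = 326.7
Dry total = 4258 lbmol/h; y_O₂ (dry) = 503.5 / 4258 = 0.1182.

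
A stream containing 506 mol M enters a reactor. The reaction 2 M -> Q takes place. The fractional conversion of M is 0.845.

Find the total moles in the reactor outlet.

292 mol

M reacted = 0.845 × 506 = 427.6 mol; ν_M = −2, so ξ = 427.6/2 = 213.8 mol.
Outlet amounts (n = n₀ + ν ξ):
  M: 506 − 2(213.8) = 78.43
  Q: 0 + 1(213.8) = 213.8
Total out = 78.43 + 213.8 = 292.2 mol.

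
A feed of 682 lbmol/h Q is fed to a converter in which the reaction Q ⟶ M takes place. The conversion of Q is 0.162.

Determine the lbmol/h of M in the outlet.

110 lbmol/h

Q reacted = 0.162 × 682 = 110.5 lbmol/h; ν_Q = −1, so ξ = 110.5/1 = 110.5 lbmol/h.
Outlet amounts (n = n₀ + ν ξ):
  Q: 682 − 1(110.5) = 571.5
  M: 0 + 1(110.5) = 110.5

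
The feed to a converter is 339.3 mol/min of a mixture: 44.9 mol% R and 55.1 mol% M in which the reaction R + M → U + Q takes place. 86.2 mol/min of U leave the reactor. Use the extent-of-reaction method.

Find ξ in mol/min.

For U: n = n₀ + 1ξ → 86.2 = 0 + 1ξ, giving ξ = 86.2 mol/min.
Outlet amounts (n = n₀ + ν ξ):
  R: 152.3 − 1(86.2) = 66.15
  M: 187 − 1(86.2) = 100.8
  U: 0 + 1(86.2) = 86.2
  Q: 0 + 1(86.2) = 86.2

ξ = 86.2 mol/min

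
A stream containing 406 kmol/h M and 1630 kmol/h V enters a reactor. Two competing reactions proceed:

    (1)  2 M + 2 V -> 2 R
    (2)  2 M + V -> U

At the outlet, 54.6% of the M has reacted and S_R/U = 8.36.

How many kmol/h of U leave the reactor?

Conversion of M: M consumed = 0.546 × 406 = 221.7 kmol/h = 2ξ₁ + 2ξ₂.
Selectivity: 2ξ₁ / (1ξ₂) = 8.36 → ξ₁ = 4.18 ξ₂.
Substitute: (2·4.18 + 2) ξ₂ = 221.7 → ξ₂ = 21.4 kmol/h, ξ₁ = 89.44 kmol/h.
Outlet amounts (n = n₀ + Σ ν·ξ):
  M: 406 − 2(89.44) − 2(21.4) = 184.3
  V: 1630 − 2(89.44) − 1(21.4) = 1430
  R: 0 + 2(89.44) = 178.9
  U: 0 + 1(21.4) = 21.4

21.4 kmol/h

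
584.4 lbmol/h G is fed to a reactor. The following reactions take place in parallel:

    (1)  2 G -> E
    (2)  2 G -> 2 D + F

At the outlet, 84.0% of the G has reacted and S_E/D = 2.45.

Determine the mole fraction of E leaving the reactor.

0.483

Conversion of G: G consumed = 0.84 × 584.4 = 490.9 lbmol/h = 2ξ₁ + 2ξ₂.
Selectivity: 1ξ₁ / (2ξ₂) = 2.45 → ξ₁ = 4.9 ξ₂.
Substitute: (2·4.9 + 2) ξ₂ = 490.9 → ξ₂ = 41.6 lbmol/h, ξ₁ = 203.8 lbmol/h.
Outlet amounts (n = n₀ + Σ ν·ξ):
  G: 584.4 − 2(203.8) − 2(41.6) = 93.5
  E: 0 + 1(203.8) = 203.8
  D: 0 + 2(41.6) = 83.2
  F: 0 + 1(41.6) = 41.6
Total out = 422.2 lbmol/h; y_E = 203.8 / 422.2 = 0.4829.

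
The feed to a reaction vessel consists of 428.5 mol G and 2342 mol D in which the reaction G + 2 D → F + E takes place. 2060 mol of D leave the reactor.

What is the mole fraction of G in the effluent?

For D: n = n₀ − 2ξ → 2060 = 2342 − 2ξ, giving ξ = 141 mol.
Outlet amounts (n = n₀ + ν ξ):
  G: 428.5 − 1(141) = 287.5
  D: 2342 − 2(141) = 2060
  F: 0 + 1(141) = 141
  E: 0 + 1(141) = 141
Total out = 2630 mol; y_G = 287.5 / 2630 = 0.1093.

0.109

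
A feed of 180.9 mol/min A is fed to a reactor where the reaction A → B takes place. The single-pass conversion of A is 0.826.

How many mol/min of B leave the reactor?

149 mol/min

A reacted = 0.826 × 180.9 = 149.4 mol/min; ν_A = −1, so ξ = 149.4/1 = 149.4 mol/min.
Outlet amounts (n = n₀ + ν ξ):
  A: 180.9 − 1(149.4) = 31.48
  B: 0 + 1(149.4) = 149.4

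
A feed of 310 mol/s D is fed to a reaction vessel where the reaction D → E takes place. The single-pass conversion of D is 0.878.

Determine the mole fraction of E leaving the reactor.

D reacted = 0.878 × 310 = 272.2 mol/s; ν_D = −1, so ξ = 272.2/1 = 272.2 mol/s.
Outlet amounts (n = n₀ + ν ξ):
  D: 310 − 1(272.2) = 37.82
  E: 0 + 1(272.2) = 272.2
Total out = 310 mol/s; y_E = 272.2 / 310 = 0.878.

0.878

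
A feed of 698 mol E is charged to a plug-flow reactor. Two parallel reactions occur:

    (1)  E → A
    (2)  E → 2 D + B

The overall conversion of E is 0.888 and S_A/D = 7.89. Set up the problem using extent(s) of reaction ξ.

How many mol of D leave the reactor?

Conversion of E: E consumed = 0.888 × 698 = 619.8 mol = 1ξ₁ + 1ξ₂.
Selectivity: 1ξ₁ / (2ξ₂) = 7.89 → ξ₁ = 15.78 ξ₂.
Substitute: (1·15.78 + 1) ξ₂ = 619.8 → ξ₂ = 36.94 mol, ξ₁ = 582.9 mol.
Outlet amounts (n = n₀ + Σ ν·ξ):
  E: 698 − 1(582.9) − 1(36.94) = 78.18
  A: 0 + 1(582.9) = 582.9
  D: 0 + 2(36.94) = 73.88
  B: 0 + 1(36.94) = 36.94

73.9 mol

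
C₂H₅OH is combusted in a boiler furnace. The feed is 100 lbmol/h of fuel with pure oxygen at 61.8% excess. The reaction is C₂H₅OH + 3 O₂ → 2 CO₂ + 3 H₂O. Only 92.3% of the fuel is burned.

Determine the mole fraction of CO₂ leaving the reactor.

Stoichiometric O₂ = 3 × 100 = 300 lbmol/h; O₂ fed = 300 × 1.618 = 485.4 lbmol/h.
Fuel reacted = 0.923 × 100 → ξ = 92.3 lbmol/h.
Outlet (n = n₀ + ν ξ):
  C₂H₅OH: 100 − 1(92.3) = 7.7
  O₂: 485.4 − 3(92.3) = 208.5
  CO₂: 0 + 2(92.3) = 184.6
  H₂O: 0 + 3(92.3) = 276.9
Total out = 677.7 lbmol/h; y_CO₂ = 184.6 / 677.7 = 0.2724.

0.272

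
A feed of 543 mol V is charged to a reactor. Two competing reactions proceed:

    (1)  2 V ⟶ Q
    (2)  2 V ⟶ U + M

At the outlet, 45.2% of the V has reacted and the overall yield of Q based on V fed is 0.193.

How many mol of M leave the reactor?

Yield of Q: 1ξ₁ / 543 = 0.193 → ξ₁ = 104.8 mol.
Conversion of V: 2ξ₁ + 2ξ₂ = 0.452 × 543 = 245.4 → ξ₂ = 17.92 mol.
Outlet amounts (n = n₀ + Σ ν·ξ):
  V: 543 − 2(104.8) − 2(17.92) = 297.6
  Q: 0 + 1(104.8) = 104.8
  U: 0 + 1(17.92) = 17.92
  M: 0 + 1(17.92) = 17.92

17.9 mol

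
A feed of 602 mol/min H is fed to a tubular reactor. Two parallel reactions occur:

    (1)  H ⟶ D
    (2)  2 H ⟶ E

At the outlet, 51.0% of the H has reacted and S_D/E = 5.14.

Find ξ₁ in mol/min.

Conversion of H: H consumed = 0.51 × 602 = 307 mol/min = 1ξ₁ + 2ξ₂.
Selectivity: 1ξ₁ / (1ξ₂) = 5.14 → ξ₁ = 5.14 ξ₂.
Substitute: (1·5.14 + 2) ξ₂ = 307 → ξ₂ = 43 mol/min, ξ₁ = 221 mol/min.
Outlet amounts (n = n₀ + Σ ν·ξ):
  H: 602 − 1(221) − 2(43) = 295
  D: 0 + 1(221) = 221
  E: 0 + 1(43) = 43

ξ₁ = 221 mol/min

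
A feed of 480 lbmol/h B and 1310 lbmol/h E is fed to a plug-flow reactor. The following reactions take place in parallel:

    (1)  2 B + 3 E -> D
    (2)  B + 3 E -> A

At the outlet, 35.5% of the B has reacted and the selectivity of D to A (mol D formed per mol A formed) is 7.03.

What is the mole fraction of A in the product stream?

Conversion of B: B consumed = 0.355 × 480 = 170.4 lbmol/h = 2ξ₁ + 1ξ₂.
Selectivity: 1ξ₁ / (1ξ₂) = 7.03 → ξ₁ = 7.03 ξ₂.
Substitute: (2·7.03 + 1) ξ₂ = 170.4 → ξ₂ = 11.31 lbmol/h, ξ₁ = 79.54 lbmol/h.
Outlet amounts (n = n₀ + Σ ν·ξ):
  B: 480 − 2(79.54) − 1(11.31) = 309.6
  E: 1310 − 3(79.54) − 3(11.31) = 1037
  D: 0 + 1(79.54) = 79.54
  A: 0 + 1(11.31) = 11.31
Total out = 1438 lbmol/h; y_A = 11.31 / 1438 = 0.007869.

0.00787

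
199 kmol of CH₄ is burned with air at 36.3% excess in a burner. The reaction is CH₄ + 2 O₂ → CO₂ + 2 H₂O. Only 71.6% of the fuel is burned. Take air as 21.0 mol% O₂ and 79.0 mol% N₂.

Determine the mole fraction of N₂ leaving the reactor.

Stoichiometric O₂ = 2 × 199 = 398 kmol; O₂ fed = 398 × 1.363 = 542.5 kmol.
N₂ fed = 542.5 × 79/21 = 2041 kmol.
Fuel reacted = 0.716 × 199 → ξ = 142.5 kmol.
Outlet (n = n₀ + ν ξ):
  CH₄: 199 − 1(142.5) = 56.52
  O₂: 542.5 − 2(142.5) = 257.5
  N₂: 2041 (inert)
  CO₂: 0 + 1(142.5) = 142.5
  H₂O: 0 + 2(142.5) = 285
Total out = 2782 kmol; y_N₂ = 2041 / 2782 = 0.7335.

0.733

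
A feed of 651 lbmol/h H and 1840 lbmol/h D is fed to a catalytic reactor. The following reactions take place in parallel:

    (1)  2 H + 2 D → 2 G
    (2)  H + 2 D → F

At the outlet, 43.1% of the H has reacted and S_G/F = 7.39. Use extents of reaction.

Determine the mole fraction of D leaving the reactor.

0.701

Conversion of H: H consumed = 0.431 × 651 = 280.6 lbmol/h = 2ξ₁ + 1ξ₂.
Selectivity: 2ξ₁ / (1ξ₂) = 7.39 → ξ₁ = 3.695 ξ₂.
Substitute: (2·3.695 + 1) ξ₂ = 280.6 → ξ₂ = 33.44 lbmol/h, ξ₁ = 123.6 lbmol/h.
Outlet amounts (n = n₀ + Σ ν·ξ):
  H: 651 − 2(123.6) − 1(33.44) = 370.4
  D: 1840 − 2(123.6) − 2(33.44) = 1526
  G: 0 + 2(123.6) = 247.1
  F: 0 + 1(33.44) = 33.44
Total out = 2177 lbmol/h; y_D = 1526 / 2177 = 0.701.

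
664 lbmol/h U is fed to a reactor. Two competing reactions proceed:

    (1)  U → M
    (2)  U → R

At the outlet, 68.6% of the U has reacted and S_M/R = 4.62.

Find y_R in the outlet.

0.122

Conversion of U: U consumed = 0.686 × 664 = 455.5 lbmol/h = 1ξ₁ + 1ξ₂.
Selectivity: 1ξ₁ / (1ξ₂) = 4.62 → ξ₁ = 4.62 ξ₂.
Substitute: (1·4.62 + 1) ξ₂ = 455.5 → ξ₂ = 81.05 lbmol/h, ξ₁ = 374.5 lbmol/h.
Outlet amounts (n = n₀ + Σ ν·ξ):
  U: 664 − 1(374.5) − 1(81.05) = 208.5
  M: 0 + 1(374.5) = 374.5
  R: 0 + 1(81.05) = 81.05
Total out = 664 lbmol/h; y_R = 81.05 / 664 = 0.1221.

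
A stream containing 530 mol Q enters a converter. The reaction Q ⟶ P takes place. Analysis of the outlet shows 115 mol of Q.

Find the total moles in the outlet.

For Q: n = n₀ − 1ξ → 115 = 530 − 1ξ, giving ξ = 415 mol.
Outlet amounts (n = n₀ + ν ξ):
  Q: 530 − 1(415) = 115
  P: 0 + 1(415) = 415
Total out = 115 + 415 = 530 mol.

530 mol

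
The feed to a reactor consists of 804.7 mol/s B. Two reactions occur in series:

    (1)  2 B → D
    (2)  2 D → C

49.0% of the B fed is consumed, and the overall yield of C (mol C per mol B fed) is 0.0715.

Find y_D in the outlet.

Conversion of B: B consumed = 2ξ₁ = 0.49 × 804.7 → ξ₁ = 197.2 mol/s.
Yield of C: 1ξ₂ / 804.7 = 0.0715 → ξ₂ = 57.54 mol/s.
Outlet amounts (n = n₀ + Σ ν·ξ):
  B: 804.7 − 2(197.2) = 410.4
  D: 0 + 1(197.2) − 2(57.54) = 82.08
  C: 0 + 1(57.54) = 57.54
Total out = 550 mol/s; y_D = 82.08 / 550 = 0.1492.

0.149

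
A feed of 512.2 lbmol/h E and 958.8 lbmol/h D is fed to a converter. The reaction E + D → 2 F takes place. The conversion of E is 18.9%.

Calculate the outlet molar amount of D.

E reacted = 0.189 × 512.2 = 96.81 lbmol/h; ν_E = −1, so ξ = 96.81/1 = 96.81 lbmol/h.
Outlet amounts (n = n₀ + ν ξ):
  E: 512.2 − 1(96.81) = 415.4
  D: 958.8 − 1(96.81) = 862
  F: 0 + 2(96.81) = 193.6

862 lbmol/h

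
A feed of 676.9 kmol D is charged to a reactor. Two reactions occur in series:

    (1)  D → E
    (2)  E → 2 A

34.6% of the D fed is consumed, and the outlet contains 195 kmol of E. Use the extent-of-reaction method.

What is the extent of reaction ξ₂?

ξ₂ = 39.2 kmol

Conversion of D: D consumed = 1ξ₁ = 0.346 × 676.9 → ξ₁ = 234.2 kmol.
E balance: n_E = 0 + 1ξ₁ − 1ξ₂ = 195 → ξ₂ = (1·234.2 − 195)/1 = 39.21 kmol.
Outlet amounts (n = n₀ + Σ ν·ξ):
  D: 676.9 − 1(234.2) = 442.7
  E: 0 + 1(234.2) − 1(39.21) = 195
  A: 0 + 2(39.21) = 78.41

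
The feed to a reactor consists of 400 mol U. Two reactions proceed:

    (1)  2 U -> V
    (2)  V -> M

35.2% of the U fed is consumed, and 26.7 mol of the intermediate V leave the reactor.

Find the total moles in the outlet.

Conversion of U: U consumed = 2ξ₁ = 0.352 × 400 → ξ₁ = 70.4 mol.
V balance: n_V = 0 + 1ξ₁ − 1ξ₂ = 26.7 → ξ₂ = (1·70.4 − 26.7)/1 = 43.7 mol.
Outlet amounts (n = n₀ + Σ ν·ξ):
  U: 400 − 2(70.4) = 259.2
  V: 0 + 1(70.4) − 1(43.7) = 26.7
  M: 0 + 1(43.7) = 43.7
Total out = 259.2 + 26.7 + 43.7 = 329.6 mol.

330 mol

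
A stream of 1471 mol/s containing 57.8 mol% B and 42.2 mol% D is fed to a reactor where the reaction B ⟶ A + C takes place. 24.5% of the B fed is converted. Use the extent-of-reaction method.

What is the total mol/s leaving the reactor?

B reacted = 0.245 × 850.2 = 208.3 mol/s; ν_B = −1, so ξ = 208.3/1 = 208.3 mol/s.
Outlet amounts (n = n₀ + ν ξ):
  B: 850.2 − 1(208.3) = 641.9
  A: 0 + 1(208.3) = 208.3
  C: 0 + 1(208.3) = 208.3
  D: 620.8 (inert)
Total out = 641.9 + 208.3 + 208.3 + 620.8 = 1679 mol/s.

1680 mol/s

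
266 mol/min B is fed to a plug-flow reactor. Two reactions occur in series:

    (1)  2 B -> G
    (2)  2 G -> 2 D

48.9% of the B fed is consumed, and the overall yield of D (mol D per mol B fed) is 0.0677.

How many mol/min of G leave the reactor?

47 mol/min

Conversion of B: B consumed = 2ξ₁ = 0.489 × 266 → ξ₁ = 65.04 mol/min.
Yield of D: 2ξ₂ / 266 = 0.0677 → ξ₂ = 9.004 mol/min.
Outlet amounts (n = n₀ + Σ ν·ξ):
  B: 266 − 2(65.04) = 135.9
  G: 0 + 1(65.04) − 2(9.004) = 47.03
  D: 0 + 2(9.004) = 18.01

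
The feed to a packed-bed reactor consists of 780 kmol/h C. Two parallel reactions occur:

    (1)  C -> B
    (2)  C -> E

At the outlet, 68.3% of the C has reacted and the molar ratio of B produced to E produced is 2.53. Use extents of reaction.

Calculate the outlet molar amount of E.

Conversion of C: C consumed = 0.683 × 780 = 532.7 kmol/h = 1ξ₁ + 1ξ₂.
Selectivity: 1ξ₁ / (1ξ₂) = 2.53 → ξ₁ = 2.53 ξ₂.
Substitute: (1·2.53 + 1) ξ₂ = 532.7 → ξ₂ = 150.9 kmol/h, ξ₁ = 381.8 kmol/h.
Outlet amounts (n = n₀ + Σ ν·ξ):
  C: 780 − 1(381.8) − 1(150.9) = 247.3
  B: 0 + 1(381.8) = 381.8
  E: 0 + 1(150.9) = 150.9

151 kmol/h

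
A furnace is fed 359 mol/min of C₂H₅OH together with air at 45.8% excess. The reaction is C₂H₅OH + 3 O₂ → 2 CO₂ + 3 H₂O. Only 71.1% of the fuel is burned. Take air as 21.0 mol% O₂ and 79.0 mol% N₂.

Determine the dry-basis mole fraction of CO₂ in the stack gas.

0.0697

Stoichiometric O₂ = 3 × 359 = 1077 mol/min; O₂ fed = 1077 × 1.458 = 1570 mol/min.
N₂ fed = 1570 × 79/21 = 5907 mol/min.
Fuel reacted = 0.711 × 359 → ξ = 255.2 mol/min.
Outlet (n = n₀ + ν ξ):
  C₂H₅OH: 359 − 1(255.2) = 103.8
  O₂: 1570 − 3(255.2) = 804.5
  N₂: 5907 (inert)
  CO₂: 0 + 2(255.2) = 510.5
  H₂O: 0 + 3(255.2) = 765.7
Dry total = 7326 mol/min; y_CO₂ (dry) = 510.5 / 7326 = 0.06968.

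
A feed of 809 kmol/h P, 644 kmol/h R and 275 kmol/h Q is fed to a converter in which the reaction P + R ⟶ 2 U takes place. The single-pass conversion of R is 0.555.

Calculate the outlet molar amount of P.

452 kmol/h

R reacted = 0.555 × 644 = 357.4 kmol/h; ν_R = −1, so ξ = 357.4/1 = 357.4 kmol/h.
Outlet amounts (n = n₀ + ν ξ):
  P: 809 − 1(357.4) = 451.6
  R: 644 − 1(357.4) = 286.6
  U: 0 + 2(357.4) = 714.8
  Q: 275 (inert)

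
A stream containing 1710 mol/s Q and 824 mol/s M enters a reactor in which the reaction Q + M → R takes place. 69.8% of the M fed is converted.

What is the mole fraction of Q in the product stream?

M reacted = 0.698 × 824 = 575.2 mol/s; ν_M = −1, so ξ = 575.2/1 = 575.2 mol/s.
Outlet amounts (n = n₀ + ν ξ):
  Q: 1710 − 1(575.2) = 1135
  M: 824 − 1(575.2) = 248.8
  R: 0 + 1(575.2) = 575.2
Total out = 1959 mol/s; y_Q = 1135 / 1959 = 0.5793.

0.579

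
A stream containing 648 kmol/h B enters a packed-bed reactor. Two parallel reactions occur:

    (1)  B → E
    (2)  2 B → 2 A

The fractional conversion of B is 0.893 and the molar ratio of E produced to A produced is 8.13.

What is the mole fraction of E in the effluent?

Conversion of B: B consumed = 0.893 × 648 = 578.7 kmol/h = 1ξ₁ + 2ξ₂.
Selectivity: 1ξ₁ / (2ξ₂) = 8.13 → ξ₁ = 16.26 ξ₂.
Substitute: (1·16.26 + 2) ξ₂ = 578.7 → ξ₂ = 31.69 kmol/h, ξ₁ = 515.3 kmol/h.
Outlet amounts (n = n₀ + Σ ν·ξ):
  B: 648 − 1(515.3) − 2(31.69) = 69.34
  E: 0 + 1(515.3) = 515.3
  A: 0 + 2(31.69) = 63.38
Total out = 648 kmol/h; y_E = 515.3 / 648 = 0.7952.

0.795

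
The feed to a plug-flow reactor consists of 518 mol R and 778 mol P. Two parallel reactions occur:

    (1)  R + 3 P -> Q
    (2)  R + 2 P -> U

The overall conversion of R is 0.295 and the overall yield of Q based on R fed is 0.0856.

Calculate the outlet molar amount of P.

428 mol

Yield of Q: 1ξ₁ / 518 = 0.0856 → ξ₁ = 44.34 mol.
Conversion of R: 1ξ₁ + 1ξ₂ = 0.295 × 518 = 152.8 → ξ₂ = 108.5 mol.
Outlet amounts (n = n₀ + Σ ν·ξ):
  R: 518 − 1(44.34) − 1(108.5) = 365.2
  P: 778 − 3(44.34) − 2(108.5) = 428
  Q: 0 + 1(44.34) = 44.34
  U: 0 + 1(108.5) = 108.5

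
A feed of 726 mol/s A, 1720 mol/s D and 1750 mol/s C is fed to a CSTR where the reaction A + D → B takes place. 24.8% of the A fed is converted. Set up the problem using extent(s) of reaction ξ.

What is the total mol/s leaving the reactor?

4020 mol/s

A reacted = 0.248 × 726 = 180 mol/s; ν_A = −1, so ξ = 180/1 = 180 mol/s.
Outlet amounts (n = n₀ + ν ξ):
  A: 726 − 1(180) = 546
  D: 1720 − 1(180) = 1540
  B: 0 + 1(180) = 180
  C: 1750 (inert)
Total out = 546 + 1540 + 180 + 1750 = 4016 mol/s.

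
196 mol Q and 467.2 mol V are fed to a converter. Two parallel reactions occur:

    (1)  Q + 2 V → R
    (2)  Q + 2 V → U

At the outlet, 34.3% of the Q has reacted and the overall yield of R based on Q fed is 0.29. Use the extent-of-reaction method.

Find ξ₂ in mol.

ξ₂ = 10.4 mol

Yield of R: 1ξ₁ / 196 = 0.29 → ξ₁ = 56.84 mol.
Conversion of Q: 1ξ₁ + 1ξ₂ = 0.343 × 196 = 67.23 → ξ₂ = 10.39 mol.
Outlet amounts (n = n₀ + Σ ν·ξ):
  Q: 196 − 1(56.84) − 1(10.39) = 128.8
  V: 467.2 − 2(56.84) − 2(10.39) = 332.7
  R: 0 + 1(56.84) = 56.84
  U: 0 + 1(10.39) = 10.39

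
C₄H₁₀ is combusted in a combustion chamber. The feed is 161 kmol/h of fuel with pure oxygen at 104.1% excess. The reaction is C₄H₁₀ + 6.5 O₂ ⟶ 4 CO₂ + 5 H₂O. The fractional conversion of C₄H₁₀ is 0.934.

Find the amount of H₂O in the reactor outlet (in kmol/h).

Stoichiometric O₂ = 6.5 × 161 = 1046 kmol/h; O₂ fed = 1046 × 2.041 = 2136 kmol/h.
Fuel reacted = 0.934 × 161 → ξ = 150.4 kmol/h.
Outlet (n = n₀ + ν ξ):
  C₄H₁₀: 161 − 1(150.4) = 10.63
  O₂: 2136 − 6.5(150.4) = 1158
  CO₂: 0 + 4(150.4) = 601.5
  H₂O: 0 + 5(150.4) = 751.9

752 kmol/h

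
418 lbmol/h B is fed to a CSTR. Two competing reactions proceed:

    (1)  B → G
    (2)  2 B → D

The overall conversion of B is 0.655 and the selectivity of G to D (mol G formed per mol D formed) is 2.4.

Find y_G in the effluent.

0.42

Conversion of B: B consumed = 0.655 × 418 = 273.8 lbmol/h = 1ξ₁ + 2ξ₂.
Selectivity: 1ξ₁ / (1ξ₂) = 2.4 → ξ₁ = 2.4 ξ₂.
Substitute: (1·2.4 + 2) ξ₂ = 273.8 → ξ₂ = 62.23 lbmol/h, ξ₁ = 149.3 lbmol/h.
Outlet amounts (n = n₀ + Σ ν·ξ):
  B: 418 − 1(149.3) − 2(62.23) = 144.2
  G: 0 + 1(149.3) = 149.3
  D: 0 + 1(62.23) = 62.23
Total out = 355.8 lbmol/h; y_G = 149.3 / 355.8 = 0.4198.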